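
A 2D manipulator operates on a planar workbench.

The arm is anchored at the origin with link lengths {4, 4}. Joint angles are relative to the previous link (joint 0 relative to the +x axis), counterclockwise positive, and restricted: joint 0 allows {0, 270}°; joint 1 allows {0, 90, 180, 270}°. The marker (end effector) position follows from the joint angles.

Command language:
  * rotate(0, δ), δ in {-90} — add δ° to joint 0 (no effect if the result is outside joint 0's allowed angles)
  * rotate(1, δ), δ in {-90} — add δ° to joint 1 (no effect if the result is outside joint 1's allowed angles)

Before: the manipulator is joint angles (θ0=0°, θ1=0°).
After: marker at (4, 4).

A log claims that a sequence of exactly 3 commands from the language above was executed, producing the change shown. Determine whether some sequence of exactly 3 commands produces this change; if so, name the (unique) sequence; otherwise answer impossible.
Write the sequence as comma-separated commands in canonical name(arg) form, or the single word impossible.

rotate(1, -90), rotate(1, -90), rotate(1, -90)

begin: joint angles (θ0=0°, θ1=0°)
1. rotate(1, -90) → joint angles (θ0=0°, θ1=270°)
2. rotate(1, -90) → joint angles (θ0=0°, θ1=180°)
3. rotate(1, -90) → joint angles (θ0=0°, θ1=90°)
no rival 3-sequence matches.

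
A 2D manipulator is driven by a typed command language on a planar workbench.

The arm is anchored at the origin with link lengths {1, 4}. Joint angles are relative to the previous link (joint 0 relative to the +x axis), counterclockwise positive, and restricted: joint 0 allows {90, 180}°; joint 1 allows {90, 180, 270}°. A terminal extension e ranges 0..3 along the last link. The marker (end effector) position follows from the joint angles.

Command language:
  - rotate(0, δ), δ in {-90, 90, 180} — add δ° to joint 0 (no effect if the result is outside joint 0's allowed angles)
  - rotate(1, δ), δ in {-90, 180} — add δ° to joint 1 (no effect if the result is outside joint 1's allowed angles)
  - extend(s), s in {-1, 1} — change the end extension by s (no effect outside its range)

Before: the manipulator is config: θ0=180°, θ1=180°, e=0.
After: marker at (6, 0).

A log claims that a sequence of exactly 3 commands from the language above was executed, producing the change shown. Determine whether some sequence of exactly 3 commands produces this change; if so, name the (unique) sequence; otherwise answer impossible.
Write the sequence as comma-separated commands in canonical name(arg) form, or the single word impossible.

extend(1), extend(1), extend(1)

start: config: θ0=180°, θ1=180°, e=0
step 1 (extend(1)): config: θ0=180°, θ1=180°, e=1
step 2 (extend(1)): config: θ0=180°, θ1=180°, e=2
step 3 (extend(1)): config: θ0=180°, θ1=180°, e=3
no rival 3-sequence matches.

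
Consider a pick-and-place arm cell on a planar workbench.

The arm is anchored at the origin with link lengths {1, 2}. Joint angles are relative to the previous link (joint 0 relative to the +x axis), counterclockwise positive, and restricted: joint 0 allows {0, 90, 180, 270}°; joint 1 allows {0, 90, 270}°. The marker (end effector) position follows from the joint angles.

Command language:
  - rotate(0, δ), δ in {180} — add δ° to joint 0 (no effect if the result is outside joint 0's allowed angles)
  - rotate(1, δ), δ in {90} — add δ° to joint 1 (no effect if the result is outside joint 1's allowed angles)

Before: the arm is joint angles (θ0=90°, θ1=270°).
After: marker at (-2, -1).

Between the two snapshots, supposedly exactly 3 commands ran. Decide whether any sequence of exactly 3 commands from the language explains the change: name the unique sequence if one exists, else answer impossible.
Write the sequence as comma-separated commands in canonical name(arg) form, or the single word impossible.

rotate(0, 180), rotate(0, 180), rotate(0, 180)

t0: joint angles (θ0=90°, θ1=270°)
step 1 (rotate(0, 180)): joint angles (θ0=270°, θ1=270°)
step 2 (rotate(0, 180)): joint angles (θ0=90°, θ1=270°)
step 3 (rotate(0, 180)): joint angles (θ0=270°, θ1=270°)
uniquely the one of 8 3-step routes that fits.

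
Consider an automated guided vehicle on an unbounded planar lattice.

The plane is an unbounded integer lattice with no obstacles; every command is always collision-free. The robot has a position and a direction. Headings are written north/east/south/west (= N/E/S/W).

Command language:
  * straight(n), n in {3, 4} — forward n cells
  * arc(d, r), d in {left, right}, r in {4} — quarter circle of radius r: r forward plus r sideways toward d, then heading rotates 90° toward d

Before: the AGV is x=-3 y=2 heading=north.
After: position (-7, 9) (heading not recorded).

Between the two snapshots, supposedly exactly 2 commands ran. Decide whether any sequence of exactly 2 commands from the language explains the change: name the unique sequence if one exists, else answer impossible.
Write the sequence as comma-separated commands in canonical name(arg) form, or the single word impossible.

straight(3), arc(left, 4)

key: order matters: swapping straight(3) and arc(left, 4) lands elsewhere
from: x=-3 y=2 heading=north
t=1 straight(3) ⇒ x=-3 y=5 heading=north
t=2 arc(left, 4) ⇒ x=-7 y=9 heading=west
no rival 2-sequence matches.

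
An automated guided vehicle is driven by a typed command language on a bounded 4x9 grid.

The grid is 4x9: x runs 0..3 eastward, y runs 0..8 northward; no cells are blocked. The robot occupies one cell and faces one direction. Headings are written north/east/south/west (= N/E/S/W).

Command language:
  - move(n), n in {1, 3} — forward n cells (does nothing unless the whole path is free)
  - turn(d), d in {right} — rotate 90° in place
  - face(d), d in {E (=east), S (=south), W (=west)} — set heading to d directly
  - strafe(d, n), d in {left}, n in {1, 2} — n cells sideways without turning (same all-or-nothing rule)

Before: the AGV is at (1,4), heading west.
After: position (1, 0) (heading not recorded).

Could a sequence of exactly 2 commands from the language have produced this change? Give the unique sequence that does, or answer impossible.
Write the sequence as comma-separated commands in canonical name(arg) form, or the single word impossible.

strafe(left, 2), strafe(left, 2)

initial: at (1,4), heading west
step 1 (strafe(left, 2)): at (1,2), heading west
step 2 (strafe(left, 2)): at (1,0), heading west
uniquely the one of 64 2-step routes that fits.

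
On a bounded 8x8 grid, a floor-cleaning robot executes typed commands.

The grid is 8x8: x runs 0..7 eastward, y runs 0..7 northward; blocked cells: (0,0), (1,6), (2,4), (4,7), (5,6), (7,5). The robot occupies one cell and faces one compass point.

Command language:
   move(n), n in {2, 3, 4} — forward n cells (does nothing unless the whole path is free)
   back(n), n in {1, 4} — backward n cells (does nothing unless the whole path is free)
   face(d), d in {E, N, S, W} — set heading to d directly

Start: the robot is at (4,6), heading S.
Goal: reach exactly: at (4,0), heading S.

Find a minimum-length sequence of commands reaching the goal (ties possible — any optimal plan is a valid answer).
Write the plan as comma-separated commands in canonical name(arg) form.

t0: at (4,6), heading S
t=1 move(3) ⇒ at (4,3), heading S
t=2 move(3) ⇒ at (4,0), heading S
shorter routes all fall short; 2 is best.

move(3), move(3)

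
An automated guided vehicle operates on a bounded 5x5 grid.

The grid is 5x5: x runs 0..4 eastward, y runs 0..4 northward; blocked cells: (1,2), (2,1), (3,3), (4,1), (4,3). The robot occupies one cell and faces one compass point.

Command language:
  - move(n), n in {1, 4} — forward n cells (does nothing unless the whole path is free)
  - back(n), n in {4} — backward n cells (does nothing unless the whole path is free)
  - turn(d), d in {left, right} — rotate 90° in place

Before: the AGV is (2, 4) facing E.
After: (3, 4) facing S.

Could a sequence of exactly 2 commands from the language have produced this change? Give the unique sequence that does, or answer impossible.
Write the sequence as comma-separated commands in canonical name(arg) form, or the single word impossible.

move(1), turn(right)

key: cell and facing (now S) both changed — the 2 commands mix motion and turning
initial: (2, 4) facing E
step 1 (move(1)): (3, 4) facing E
step 2 (turn(right)): (3, 4) facing S
no other 2-command option fits: unique.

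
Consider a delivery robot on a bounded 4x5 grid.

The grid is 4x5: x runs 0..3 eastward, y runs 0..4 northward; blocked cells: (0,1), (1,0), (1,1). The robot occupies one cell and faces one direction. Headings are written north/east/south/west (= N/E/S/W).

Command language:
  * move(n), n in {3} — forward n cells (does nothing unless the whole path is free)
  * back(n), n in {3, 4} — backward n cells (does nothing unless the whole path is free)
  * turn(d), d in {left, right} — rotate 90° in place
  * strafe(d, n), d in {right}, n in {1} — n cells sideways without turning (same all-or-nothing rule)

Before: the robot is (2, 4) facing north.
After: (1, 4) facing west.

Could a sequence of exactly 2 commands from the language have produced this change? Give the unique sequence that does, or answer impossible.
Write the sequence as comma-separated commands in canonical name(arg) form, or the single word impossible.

impossible

every 2-command combo misses the target.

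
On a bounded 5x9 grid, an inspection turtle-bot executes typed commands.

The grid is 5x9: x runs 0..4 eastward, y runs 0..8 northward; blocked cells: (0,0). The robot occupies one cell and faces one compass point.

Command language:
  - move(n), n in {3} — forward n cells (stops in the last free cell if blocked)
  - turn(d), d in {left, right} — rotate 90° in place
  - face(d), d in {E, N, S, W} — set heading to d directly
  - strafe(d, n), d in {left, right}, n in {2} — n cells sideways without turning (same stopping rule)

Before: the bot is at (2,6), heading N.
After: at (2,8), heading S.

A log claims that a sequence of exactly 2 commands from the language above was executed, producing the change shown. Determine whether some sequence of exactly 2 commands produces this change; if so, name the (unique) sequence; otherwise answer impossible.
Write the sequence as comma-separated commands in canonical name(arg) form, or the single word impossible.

key: move(3) runs into the grid edge before its full distance
t0: at (2,6), heading N
1. move(3) → at (2,8), heading N
2. face(S) → at (2,8), heading S
uniquely the one of 81 2-step routes that fits.

move(3), face(S)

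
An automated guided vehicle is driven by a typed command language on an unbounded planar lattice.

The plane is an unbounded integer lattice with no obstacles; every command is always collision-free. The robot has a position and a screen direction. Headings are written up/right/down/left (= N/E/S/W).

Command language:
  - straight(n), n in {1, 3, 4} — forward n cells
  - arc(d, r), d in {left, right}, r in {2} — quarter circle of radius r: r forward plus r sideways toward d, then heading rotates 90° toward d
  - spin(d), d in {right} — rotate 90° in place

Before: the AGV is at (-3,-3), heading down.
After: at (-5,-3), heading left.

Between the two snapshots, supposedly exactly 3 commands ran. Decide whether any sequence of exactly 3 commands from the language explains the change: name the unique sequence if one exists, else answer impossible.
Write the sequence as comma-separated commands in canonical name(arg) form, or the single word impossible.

key: position moved to (-5,-3) AND the heading swung to W — translation plus rotation needed
initial: at (-3,-3), heading down
t=1 spin(right) ⇒ at (-3,-3), heading left
t=2 straight(1) ⇒ at (-4,-3), heading left
t=3 straight(1) ⇒ at (-5,-3), heading left
uniquely the one of 216 3-step routes that fits.

spin(right), straight(1), straight(1)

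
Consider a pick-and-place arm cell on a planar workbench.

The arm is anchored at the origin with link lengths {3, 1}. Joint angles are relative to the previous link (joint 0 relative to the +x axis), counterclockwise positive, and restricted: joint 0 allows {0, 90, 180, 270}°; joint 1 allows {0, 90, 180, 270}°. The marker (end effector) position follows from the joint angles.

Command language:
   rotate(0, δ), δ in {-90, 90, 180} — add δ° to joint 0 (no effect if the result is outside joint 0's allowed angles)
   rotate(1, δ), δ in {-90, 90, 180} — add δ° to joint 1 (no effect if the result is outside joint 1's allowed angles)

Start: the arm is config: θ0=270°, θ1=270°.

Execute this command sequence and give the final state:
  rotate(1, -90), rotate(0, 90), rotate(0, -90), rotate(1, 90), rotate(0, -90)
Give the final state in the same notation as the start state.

config: θ0=180°, θ1=270°

initial: config: θ0=270°, θ1=270°
1. rotate(1, -90) → config: θ0=270°, θ1=180°
2. rotate(0, 90) → config: θ0=0°, θ1=180°
3. rotate(0, -90) → config: θ0=270°, θ1=180°
4. rotate(1, 90) → config: θ0=270°, θ1=270°
5. rotate(0, -90) → config: θ0=180°, θ1=270°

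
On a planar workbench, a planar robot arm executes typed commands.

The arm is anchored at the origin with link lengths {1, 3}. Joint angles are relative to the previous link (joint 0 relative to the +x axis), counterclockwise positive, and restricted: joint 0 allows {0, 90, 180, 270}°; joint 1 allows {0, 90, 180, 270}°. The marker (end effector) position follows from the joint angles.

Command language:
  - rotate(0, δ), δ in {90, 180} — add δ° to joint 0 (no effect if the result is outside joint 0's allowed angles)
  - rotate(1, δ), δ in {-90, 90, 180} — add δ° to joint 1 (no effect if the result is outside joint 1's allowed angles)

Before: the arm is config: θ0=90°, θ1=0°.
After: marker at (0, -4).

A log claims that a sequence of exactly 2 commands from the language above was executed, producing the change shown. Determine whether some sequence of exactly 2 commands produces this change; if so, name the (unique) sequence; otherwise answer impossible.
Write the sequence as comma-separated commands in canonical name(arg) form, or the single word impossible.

initial: config: θ0=90°, θ1=0°
step 1 (rotate(0, 90)): config: θ0=180°, θ1=0°
step 2 (rotate(0, 90)): config: θ0=270°, θ1=0°
uniquely the one of 25 2-step routes that fits.

rotate(0, 90), rotate(0, 90)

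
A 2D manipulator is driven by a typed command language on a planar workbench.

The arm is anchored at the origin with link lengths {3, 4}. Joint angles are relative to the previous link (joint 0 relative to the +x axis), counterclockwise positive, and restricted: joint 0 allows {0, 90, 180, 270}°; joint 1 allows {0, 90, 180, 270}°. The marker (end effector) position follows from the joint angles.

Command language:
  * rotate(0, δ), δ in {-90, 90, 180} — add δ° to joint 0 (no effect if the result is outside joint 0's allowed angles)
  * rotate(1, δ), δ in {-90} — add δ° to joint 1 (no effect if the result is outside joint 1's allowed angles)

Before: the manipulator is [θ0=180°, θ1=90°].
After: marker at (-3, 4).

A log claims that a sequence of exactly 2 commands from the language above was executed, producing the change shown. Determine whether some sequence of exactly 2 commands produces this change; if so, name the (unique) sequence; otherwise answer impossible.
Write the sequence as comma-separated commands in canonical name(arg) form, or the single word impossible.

rotate(1, -90), rotate(1, -90)

initial: [θ0=180°, θ1=90°]
1. rotate(1, -90) → [θ0=180°, θ1=0°]
2. rotate(1, -90) → [θ0=180°, θ1=270°]
no rival 2-sequence matches.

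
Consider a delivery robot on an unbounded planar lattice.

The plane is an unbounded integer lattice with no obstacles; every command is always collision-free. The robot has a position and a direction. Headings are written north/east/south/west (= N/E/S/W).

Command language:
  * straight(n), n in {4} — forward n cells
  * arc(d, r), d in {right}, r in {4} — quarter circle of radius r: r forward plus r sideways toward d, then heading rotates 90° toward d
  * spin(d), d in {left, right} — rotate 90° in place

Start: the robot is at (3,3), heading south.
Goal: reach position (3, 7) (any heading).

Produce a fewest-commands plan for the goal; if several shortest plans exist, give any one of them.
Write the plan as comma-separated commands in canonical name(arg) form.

begin: at (3,3), heading south
1. spin(left) → at (3,3), heading east
2. spin(left) → at (3,3), heading north
3. straight(4) → at (3,7), heading north
nothing shorter than 3 reaches the goal.

spin(left), spin(left), straight(4)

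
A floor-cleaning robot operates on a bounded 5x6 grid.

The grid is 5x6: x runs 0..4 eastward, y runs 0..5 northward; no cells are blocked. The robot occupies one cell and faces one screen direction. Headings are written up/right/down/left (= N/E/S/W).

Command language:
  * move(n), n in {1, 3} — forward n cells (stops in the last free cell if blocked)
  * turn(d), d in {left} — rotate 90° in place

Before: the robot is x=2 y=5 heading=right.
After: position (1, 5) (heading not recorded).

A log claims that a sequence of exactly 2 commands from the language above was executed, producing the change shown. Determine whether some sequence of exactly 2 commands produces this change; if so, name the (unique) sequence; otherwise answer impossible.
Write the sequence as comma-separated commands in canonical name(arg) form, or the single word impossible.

impossible

no 2-step route produces this change.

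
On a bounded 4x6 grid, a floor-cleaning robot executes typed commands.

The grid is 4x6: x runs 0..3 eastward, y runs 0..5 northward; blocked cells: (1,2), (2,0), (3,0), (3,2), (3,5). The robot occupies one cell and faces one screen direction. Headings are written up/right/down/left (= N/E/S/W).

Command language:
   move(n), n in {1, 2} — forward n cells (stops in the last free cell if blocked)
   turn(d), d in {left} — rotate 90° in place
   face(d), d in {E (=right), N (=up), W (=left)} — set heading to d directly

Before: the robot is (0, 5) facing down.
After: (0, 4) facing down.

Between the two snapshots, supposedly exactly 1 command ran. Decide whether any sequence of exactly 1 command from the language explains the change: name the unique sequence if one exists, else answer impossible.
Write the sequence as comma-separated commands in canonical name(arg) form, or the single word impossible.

key: heading stays S — the single command does not turn
start: (0, 5) facing down
t=1 move(1) ⇒ (0, 4) facing down
uniquely the one of 6 1-step routes that fits.

move(1)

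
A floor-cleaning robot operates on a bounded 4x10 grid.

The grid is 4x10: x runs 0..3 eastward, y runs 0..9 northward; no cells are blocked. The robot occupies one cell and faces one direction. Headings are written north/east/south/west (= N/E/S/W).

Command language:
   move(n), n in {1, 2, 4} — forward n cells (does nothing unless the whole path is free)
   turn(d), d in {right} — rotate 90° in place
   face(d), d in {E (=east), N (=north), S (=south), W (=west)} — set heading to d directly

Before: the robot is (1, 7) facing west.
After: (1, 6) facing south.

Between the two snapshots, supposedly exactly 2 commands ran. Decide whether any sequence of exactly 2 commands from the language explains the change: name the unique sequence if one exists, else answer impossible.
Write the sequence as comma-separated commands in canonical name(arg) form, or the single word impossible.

key: position moved to (1,6) AND the heading swung to S — translation plus rotation needed
begin: (1, 7) facing west
1. face(S) → (1, 7) facing south
2. move(1) → (1, 6) facing south
uniquely the one of 64 2-step routes that fits.

face(S), move(1)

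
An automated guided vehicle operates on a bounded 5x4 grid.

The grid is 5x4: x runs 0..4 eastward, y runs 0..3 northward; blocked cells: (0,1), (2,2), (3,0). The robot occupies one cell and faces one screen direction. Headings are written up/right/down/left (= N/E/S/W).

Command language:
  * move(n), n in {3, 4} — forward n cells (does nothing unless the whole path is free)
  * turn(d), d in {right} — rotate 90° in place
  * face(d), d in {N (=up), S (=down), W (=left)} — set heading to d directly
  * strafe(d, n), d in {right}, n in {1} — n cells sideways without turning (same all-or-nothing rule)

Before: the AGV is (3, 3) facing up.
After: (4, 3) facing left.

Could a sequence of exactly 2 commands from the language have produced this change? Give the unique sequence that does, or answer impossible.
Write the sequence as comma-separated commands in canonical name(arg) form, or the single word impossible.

key: running face(W) before strafe(right, 1) would end elsewhere — order is forced
from: (3, 3) facing up
[1] after strafe(right, 1): (4, 3) facing up
[2] after face(W): (4, 3) facing left
no rival 2-sequence matches.

strafe(right, 1), face(W)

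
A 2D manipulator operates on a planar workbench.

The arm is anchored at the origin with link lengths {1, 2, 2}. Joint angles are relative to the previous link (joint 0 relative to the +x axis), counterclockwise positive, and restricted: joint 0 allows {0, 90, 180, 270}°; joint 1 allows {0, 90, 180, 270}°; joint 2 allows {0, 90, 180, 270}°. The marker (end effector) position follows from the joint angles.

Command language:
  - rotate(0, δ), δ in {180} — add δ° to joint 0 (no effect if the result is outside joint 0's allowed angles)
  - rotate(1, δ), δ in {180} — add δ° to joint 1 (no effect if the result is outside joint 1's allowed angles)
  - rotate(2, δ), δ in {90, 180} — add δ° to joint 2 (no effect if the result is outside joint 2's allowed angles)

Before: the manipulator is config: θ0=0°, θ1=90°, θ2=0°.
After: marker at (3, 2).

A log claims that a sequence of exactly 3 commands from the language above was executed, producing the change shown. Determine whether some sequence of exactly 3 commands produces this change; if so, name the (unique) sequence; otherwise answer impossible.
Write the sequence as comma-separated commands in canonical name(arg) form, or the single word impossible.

rotate(2, 90), rotate(2, 90), rotate(2, 90)

start: config: θ0=0°, θ1=90°, θ2=0°
step 1 (rotate(2, 90)): config: θ0=0°, θ1=90°, θ2=90°
step 2 (rotate(2, 90)): config: θ0=0°, θ1=90°, θ2=180°
step 3 (rotate(2, 90)): config: θ0=0°, θ1=90°, θ2=270°
uniquely the one of 64 3-step routes that fits.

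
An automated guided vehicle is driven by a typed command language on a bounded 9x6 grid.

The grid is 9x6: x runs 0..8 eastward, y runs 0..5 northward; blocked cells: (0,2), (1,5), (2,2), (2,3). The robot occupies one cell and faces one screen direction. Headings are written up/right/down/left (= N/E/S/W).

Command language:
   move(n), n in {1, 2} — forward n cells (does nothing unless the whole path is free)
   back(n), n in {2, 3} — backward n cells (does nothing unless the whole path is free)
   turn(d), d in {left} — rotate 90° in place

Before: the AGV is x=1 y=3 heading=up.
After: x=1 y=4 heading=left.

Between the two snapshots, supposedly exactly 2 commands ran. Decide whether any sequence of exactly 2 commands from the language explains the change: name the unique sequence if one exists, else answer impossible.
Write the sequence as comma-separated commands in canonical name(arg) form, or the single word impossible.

key: position moved to (1,4) AND the heading swung to W — translation plus rotation needed
start: x=1 y=3 heading=up
step 1 (move(1)): x=1 y=4 heading=up
step 2 (turn(left)): x=1 y=4 heading=left
uniquely the one of 25 2-step routes that fits.

move(1), turn(left)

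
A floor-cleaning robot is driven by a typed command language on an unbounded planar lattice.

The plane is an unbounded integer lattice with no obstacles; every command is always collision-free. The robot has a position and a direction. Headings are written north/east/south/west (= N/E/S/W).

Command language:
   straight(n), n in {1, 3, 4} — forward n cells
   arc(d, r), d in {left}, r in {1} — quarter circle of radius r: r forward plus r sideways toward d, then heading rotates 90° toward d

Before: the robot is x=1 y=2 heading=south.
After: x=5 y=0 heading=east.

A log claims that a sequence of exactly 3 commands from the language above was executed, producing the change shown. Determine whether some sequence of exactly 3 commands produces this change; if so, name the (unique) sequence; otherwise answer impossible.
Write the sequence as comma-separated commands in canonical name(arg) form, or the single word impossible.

key: position moved to (5,0) AND the heading swung to E — translation plus rotation needed
initial: x=1 y=2 heading=south
1. straight(1) → x=1 y=1 heading=south
2. arc(left, 1) → x=2 y=0 heading=east
3. straight(3) → x=5 y=0 heading=east
all 64 alternatives checked — unique.

straight(1), arc(left, 1), straight(3)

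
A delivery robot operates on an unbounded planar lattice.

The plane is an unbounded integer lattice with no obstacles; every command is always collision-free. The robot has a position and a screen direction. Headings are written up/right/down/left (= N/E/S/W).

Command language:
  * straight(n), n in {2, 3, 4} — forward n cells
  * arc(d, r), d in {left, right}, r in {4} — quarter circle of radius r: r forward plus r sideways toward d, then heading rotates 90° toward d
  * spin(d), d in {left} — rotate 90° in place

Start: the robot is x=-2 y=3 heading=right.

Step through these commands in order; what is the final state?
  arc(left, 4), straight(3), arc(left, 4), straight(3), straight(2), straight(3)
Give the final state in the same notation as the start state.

x=-10 y=14 heading=left

from: x=-2 y=3 heading=right
[1] after arc(left, 4): x=2 y=7 heading=up
[2] after straight(3): x=2 y=10 heading=up
[3] after arc(left, 4): x=-2 y=14 heading=left
[4] after straight(3): x=-5 y=14 heading=left
[5] after straight(2): x=-7 y=14 heading=left
[6] after straight(3): x=-10 y=14 heading=left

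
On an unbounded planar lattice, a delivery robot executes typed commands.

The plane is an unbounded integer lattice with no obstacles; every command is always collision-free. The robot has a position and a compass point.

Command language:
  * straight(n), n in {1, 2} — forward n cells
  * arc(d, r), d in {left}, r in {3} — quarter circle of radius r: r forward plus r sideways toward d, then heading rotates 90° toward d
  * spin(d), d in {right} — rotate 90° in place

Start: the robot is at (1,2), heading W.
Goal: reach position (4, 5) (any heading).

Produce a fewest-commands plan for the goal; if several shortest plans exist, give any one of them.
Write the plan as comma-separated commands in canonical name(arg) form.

spin(right), spin(right), arc(left, 3)

t0: at (1,2), heading W
[1] after spin(right): at (1,2), heading N
[2] after spin(right): at (1,2), heading E
[3] after arc(left, 3): at (4,5), heading N
no 2-step plan works, so 3 is optimal.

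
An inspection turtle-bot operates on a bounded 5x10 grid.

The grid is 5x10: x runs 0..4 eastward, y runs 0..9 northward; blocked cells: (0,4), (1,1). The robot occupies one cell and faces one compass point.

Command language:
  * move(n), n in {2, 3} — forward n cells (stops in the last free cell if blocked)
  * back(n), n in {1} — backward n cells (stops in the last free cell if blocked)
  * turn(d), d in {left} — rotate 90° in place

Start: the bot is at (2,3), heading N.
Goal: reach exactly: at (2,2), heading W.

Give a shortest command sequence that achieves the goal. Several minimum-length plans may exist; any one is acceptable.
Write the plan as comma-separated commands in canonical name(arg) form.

begin: at (2,3), heading N
[1] after back(1): at (2,2), heading N
[2] after turn(left): at (2,2), heading W
nothing shorter than 2 reaches the goal.

back(1), turn(left)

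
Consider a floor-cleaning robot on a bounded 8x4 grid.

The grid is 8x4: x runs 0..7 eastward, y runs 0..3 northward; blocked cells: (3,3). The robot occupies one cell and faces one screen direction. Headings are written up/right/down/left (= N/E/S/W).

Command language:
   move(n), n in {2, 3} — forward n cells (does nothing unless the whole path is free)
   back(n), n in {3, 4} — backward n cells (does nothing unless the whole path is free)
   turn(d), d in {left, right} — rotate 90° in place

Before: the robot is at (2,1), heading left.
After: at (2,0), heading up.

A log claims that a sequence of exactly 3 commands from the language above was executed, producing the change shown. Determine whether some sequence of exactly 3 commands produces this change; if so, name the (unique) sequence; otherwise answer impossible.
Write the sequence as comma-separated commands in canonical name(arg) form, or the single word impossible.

turn(right), move(2), back(3)

key: order matters: swapping turn(right) and back(3) lands elsewhere
initial: at (2,1), heading left
step 1 (turn(right)): at (2,1), heading up
step 2 (move(2)): at (2,3), heading up
step 3 (back(3)): at (2,0), heading up
uniquely the one of 216 3-step routes that fits.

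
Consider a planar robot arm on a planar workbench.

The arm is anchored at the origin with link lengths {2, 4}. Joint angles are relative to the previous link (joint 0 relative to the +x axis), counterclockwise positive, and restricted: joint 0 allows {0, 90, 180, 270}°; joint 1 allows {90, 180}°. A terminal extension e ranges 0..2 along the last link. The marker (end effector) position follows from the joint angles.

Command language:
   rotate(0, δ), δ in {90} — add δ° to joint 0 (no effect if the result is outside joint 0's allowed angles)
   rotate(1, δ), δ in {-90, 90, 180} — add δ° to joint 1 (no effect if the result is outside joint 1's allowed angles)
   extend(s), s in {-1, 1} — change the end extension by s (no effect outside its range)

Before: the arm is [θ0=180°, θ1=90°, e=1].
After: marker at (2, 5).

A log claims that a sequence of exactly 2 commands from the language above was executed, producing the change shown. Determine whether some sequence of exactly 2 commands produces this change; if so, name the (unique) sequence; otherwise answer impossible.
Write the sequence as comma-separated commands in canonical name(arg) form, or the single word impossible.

from: [θ0=180°, θ1=90°, e=1]
t=1 rotate(0, 90) ⇒ [θ0=270°, θ1=90°, e=1]
t=2 rotate(0, 90) ⇒ [θ0=0°, θ1=90°, e=1]
uniquely the one of 36 2-step routes that fits.

rotate(0, 90), rotate(0, 90)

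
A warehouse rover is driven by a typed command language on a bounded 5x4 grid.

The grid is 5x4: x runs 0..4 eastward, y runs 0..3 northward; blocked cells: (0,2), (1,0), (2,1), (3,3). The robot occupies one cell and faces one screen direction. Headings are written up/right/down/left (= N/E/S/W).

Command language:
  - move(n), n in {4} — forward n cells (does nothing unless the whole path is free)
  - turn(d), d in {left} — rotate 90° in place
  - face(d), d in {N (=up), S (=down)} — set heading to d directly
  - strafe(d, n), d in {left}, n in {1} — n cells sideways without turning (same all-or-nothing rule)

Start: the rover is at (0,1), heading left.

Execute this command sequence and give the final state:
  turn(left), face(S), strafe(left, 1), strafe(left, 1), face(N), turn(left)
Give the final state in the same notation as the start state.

start: at (0,1), heading left
1. turn(left) → at (0,1), heading down
2. face(S) → at (0,1), heading down
3. strafe(left, 1) → at (1,1), heading down
4. strafe(left, 1) → at (1,1), heading down
5. face(N) → at (1,1), heading up
6. turn(left) → at (1,1), heading left

at (1,1), heading left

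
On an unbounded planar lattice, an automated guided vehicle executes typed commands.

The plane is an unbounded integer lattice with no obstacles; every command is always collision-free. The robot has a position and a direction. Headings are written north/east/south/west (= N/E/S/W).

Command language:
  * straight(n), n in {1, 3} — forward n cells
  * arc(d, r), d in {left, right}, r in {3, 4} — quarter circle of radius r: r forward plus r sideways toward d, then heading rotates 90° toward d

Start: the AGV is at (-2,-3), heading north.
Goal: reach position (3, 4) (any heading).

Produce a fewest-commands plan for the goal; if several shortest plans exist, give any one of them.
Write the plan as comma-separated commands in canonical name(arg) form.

t0: at (-2,-3), heading north
1. straight(3) → at (-2,0), heading north
2. arc(right, 4) → at (2,4), heading east
3. straight(1) → at (3,4), heading east
nothing shorter than 3 reaches the goal.

straight(3), arc(right, 4), straight(1)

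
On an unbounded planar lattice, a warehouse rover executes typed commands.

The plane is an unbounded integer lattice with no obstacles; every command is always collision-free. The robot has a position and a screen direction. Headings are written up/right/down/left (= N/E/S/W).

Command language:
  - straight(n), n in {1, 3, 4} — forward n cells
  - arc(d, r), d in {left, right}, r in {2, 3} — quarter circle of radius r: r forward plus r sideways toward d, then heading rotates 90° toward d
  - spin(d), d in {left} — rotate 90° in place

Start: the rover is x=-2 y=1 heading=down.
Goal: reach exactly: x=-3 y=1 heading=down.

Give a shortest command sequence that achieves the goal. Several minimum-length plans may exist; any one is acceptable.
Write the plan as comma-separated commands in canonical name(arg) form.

arc(left, 3), arc(left, 3), arc(left, 3), straight(1), arc(left, 3)

begin: x=-2 y=1 heading=down
t=1 arc(left, 3) ⇒ x=1 y=-2 heading=right
t=2 arc(left, 3) ⇒ x=4 y=1 heading=up
t=3 arc(left, 3) ⇒ x=1 y=4 heading=left
t=4 straight(1) ⇒ x=0 y=4 heading=left
t=5 arc(left, 3) ⇒ x=-3 y=1 heading=down
shorter routes all fall short; 5 is best.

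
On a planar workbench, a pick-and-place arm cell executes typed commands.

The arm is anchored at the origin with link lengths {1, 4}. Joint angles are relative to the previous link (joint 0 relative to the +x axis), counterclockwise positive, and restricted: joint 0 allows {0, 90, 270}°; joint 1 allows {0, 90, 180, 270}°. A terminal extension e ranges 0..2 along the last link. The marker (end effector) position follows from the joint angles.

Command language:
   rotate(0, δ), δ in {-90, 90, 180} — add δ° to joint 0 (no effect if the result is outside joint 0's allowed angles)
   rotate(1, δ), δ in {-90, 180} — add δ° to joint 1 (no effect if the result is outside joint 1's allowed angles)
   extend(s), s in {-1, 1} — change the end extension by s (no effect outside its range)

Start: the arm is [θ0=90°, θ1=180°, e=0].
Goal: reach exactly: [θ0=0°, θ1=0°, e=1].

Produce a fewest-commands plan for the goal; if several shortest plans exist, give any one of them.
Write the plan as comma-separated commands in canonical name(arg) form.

t0: [θ0=90°, θ1=180°, e=0]
step 1 (extend(1)): [θ0=90°, θ1=180°, e=1]
step 2 (rotate(0, -90)): [θ0=0°, θ1=180°, e=1]
step 3 (rotate(1, 180)): [θ0=0°, θ1=0°, e=1]
no 2-step plan works, so 3 is optimal.

extend(1), rotate(0, -90), rotate(1, 180)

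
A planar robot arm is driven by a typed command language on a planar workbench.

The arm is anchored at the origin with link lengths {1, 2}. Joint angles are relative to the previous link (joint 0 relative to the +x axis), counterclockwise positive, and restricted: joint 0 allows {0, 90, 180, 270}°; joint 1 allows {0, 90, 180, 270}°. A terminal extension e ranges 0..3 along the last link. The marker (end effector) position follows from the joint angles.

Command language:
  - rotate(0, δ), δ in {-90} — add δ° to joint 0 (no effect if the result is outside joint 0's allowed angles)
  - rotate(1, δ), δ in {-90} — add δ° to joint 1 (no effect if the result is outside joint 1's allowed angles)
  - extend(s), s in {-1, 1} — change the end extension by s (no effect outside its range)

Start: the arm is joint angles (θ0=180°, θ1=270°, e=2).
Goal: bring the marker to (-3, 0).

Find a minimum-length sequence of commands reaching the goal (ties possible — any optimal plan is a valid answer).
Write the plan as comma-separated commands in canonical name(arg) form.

begin: joint angles (θ0=180°, θ1=270°, e=2)
t=1 rotate(1, -90) ⇒ joint angles (θ0=180°, θ1=180°, e=2)
t=2 rotate(0, -90) ⇒ joint angles (θ0=90°, θ1=180°, e=2)
t=3 rotate(0, -90) ⇒ joint angles (θ0=0°, θ1=180°, e=2)
no 2-step plan works, so 3 is optimal.

rotate(1, -90), rotate(0, -90), rotate(0, -90)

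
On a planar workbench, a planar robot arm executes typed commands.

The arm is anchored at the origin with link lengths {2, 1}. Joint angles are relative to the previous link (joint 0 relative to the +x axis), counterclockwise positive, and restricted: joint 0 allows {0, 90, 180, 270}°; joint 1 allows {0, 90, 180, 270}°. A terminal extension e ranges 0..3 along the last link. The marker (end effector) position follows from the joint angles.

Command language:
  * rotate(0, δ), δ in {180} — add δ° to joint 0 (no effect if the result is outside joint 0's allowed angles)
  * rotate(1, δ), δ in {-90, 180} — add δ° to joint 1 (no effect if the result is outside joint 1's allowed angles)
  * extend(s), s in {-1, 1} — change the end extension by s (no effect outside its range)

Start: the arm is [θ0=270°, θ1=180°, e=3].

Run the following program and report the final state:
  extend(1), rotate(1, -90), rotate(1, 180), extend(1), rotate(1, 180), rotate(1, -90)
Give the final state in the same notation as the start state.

[θ0=270°, θ1=0°, e=3]

initial: [θ0=270°, θ1=180°, e=3]
t=1 extend(1) ⇒ [θ0=270°, θ1=180°, e=3]
t=2 rotate(1, -90) ⇒ [θ0=270°, θ1=90°, e=3]
t=3 rotate(1, 180) ⇒ [θ0=270°, θ1=270°, e=3]
t=4 extend(1) ⇒ [θ0=270°, θ1=270°, e=3]
t=5 rotate(1, 180) ⇒ [θ0=270°, θ1=90°, e=3]
t=6 rotate(1, -90) ⇒ [θ0=270°, θ1=0°, e=3]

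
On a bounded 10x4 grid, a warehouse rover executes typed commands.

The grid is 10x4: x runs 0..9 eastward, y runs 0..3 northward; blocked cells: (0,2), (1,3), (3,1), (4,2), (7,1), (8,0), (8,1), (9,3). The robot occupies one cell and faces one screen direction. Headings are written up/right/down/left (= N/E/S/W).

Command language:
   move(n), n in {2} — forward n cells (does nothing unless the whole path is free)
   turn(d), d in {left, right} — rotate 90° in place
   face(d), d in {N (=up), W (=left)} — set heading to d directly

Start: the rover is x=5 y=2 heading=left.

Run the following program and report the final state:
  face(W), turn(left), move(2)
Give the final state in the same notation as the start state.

t0: x=5 y=2 heading=left
1. face(W) → x=5 y=2 heading=left
2. turn(left) → x=5 y=2 heading=down
3. move(2) → x=5 y=0 heading=down

x=5 y=0 heading=down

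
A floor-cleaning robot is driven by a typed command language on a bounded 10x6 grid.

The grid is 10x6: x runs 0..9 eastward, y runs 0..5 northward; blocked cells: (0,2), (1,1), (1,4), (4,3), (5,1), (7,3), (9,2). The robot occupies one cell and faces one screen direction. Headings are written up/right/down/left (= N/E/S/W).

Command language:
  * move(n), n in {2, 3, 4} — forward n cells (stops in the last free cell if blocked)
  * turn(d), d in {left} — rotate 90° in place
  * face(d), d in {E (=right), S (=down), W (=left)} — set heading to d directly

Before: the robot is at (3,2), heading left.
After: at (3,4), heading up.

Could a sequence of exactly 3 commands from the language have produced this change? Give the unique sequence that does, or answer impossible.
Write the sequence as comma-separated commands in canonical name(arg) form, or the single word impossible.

face(E), turn(left), move(2)

key: cell and facing (now N) both changed — the 3 commands mix motion and turning
start: at (3,2), heading left
step 1 (face(E)): at (3,2), heading right
step 2 (turn(left)): at (3,2), heading up
step 3 (move(2)): at (3,4), heading up
all 343 alternatives checked — unique.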